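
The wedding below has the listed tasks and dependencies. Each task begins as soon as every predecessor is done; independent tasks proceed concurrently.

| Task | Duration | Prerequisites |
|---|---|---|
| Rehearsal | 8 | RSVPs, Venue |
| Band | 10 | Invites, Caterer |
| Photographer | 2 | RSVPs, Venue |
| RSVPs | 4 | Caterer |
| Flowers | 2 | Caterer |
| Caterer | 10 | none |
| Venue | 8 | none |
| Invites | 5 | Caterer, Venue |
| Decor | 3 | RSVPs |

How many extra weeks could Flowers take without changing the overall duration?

The longest chain is Caterer→Invites→Band = 10+5+10 = 25; overall finish 25 weeks.
Flowers finishes as early as 12 and must finish by 25.
So Flowers can slip 25 − 12 = 13 weeks.

13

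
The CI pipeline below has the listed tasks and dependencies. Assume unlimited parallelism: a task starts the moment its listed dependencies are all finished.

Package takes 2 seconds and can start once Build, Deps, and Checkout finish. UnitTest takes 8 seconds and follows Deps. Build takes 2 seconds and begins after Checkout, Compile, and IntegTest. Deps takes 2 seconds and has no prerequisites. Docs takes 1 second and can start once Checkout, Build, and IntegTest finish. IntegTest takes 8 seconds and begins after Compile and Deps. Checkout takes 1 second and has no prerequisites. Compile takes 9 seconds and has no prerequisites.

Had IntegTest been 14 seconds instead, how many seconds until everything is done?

Critical path before the change: Compile→IntegTest→Build→Package = 9+8+2+2 = 21 giving 21 seconds.
Since IntegTest is critical, the +6 change carries straight to that chain (now 27 seconds).
That remains the longest chain; total 27 seconds.

27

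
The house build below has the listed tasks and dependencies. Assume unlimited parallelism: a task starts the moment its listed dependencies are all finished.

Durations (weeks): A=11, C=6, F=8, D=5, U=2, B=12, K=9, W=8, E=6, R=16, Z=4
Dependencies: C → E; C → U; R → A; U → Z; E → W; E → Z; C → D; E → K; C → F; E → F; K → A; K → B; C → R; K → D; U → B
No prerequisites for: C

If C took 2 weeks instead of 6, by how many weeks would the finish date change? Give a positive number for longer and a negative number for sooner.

The binding path is C→E→K→B = 6+6+9+12 = 33; finish at 33 weeks.
C is on the critical path; changing it to 2 makes that path 29 weeks.
No other chain overtakes it, so the finish is 29 weeks.
Change in finish: 29 − 33 = -4 weeks.

-4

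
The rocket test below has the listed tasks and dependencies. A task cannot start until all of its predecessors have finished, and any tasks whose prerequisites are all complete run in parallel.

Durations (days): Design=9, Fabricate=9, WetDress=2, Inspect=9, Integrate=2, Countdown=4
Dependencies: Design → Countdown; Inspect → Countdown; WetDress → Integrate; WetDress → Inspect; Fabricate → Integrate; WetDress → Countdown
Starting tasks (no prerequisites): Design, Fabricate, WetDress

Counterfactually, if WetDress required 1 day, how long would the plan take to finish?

14

Critical path before the change: WetDress→Inspect→Countdown = 2+9+4 = 15 giving 15 days.
WetDress lies on that path, so at 1 day the path becomes 14 days.
That remains the longest chain; total 14 days.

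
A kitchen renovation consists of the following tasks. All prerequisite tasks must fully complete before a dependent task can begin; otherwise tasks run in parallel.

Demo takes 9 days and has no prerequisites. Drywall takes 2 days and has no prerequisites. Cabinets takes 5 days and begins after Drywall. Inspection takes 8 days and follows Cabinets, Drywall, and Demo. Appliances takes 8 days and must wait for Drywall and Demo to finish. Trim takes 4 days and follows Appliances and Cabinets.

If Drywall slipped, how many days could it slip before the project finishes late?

6

Demo→Appliances→Trim = 9+8+4 = 21 sets the makespan at 21 days.
The longest chain containing Drywall totals 15 days.
Slack of Drywall = 6 − 0 = 6 days.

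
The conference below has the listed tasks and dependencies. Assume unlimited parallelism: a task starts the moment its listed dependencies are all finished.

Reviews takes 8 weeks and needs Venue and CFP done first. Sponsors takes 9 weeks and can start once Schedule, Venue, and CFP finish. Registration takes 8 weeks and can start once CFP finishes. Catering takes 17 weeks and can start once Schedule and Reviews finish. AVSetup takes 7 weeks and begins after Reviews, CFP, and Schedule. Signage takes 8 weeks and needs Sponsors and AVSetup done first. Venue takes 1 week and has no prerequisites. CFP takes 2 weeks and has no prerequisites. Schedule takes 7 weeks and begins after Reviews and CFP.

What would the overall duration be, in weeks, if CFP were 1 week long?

33

The binding path is CFP→Reviews→Schedule→Sponsors→Signage = 2+8+7+9+8 = 34; finish at 34 weeks.
Since CFP is critical, the -1 change carries straight to that chain (now 33 weeks).
The binding chain switches to Venue→Reviews→Schedule→Sponsors→Signage = 1+8+7+9+8 = 33; finish 33 weeks.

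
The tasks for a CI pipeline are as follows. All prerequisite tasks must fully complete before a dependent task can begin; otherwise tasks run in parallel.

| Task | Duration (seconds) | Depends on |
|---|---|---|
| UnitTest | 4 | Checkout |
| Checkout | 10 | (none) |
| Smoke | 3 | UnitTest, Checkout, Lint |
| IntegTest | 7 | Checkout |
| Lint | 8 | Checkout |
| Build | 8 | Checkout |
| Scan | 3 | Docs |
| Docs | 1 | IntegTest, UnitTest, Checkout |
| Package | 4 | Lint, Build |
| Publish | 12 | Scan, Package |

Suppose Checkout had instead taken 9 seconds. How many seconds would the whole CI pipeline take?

33

Critical path before the change: Checkout→Lint→Package→Publish = 10+8+4+12 = 34 giving 34 seconds.
Checkout lies on that path, so at 9 seconds the path becomes 33 seconds.
That remains the longest chain; total 33 seconds.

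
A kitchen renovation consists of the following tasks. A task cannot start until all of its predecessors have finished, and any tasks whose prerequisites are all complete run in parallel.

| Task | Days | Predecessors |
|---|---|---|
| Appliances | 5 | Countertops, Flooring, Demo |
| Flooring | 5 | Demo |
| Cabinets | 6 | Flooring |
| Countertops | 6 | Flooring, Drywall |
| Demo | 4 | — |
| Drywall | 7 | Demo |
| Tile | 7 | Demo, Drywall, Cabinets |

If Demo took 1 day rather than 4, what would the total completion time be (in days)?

19

Actual critical path: Demo→Drywall→Countertops→Appliances = 4+7+6+5 = 22 ⇒ 22 days.
Demo is on the critical path; changing it to 1 makes that path 19 days.
No other chain overtakes it, so the finish is 19 days.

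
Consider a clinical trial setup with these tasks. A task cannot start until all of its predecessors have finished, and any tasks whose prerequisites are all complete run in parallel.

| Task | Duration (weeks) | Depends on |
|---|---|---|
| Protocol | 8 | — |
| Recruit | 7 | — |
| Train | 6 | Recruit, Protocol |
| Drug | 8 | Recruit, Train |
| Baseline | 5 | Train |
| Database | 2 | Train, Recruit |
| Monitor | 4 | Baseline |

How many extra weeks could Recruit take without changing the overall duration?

1

Protocol→Train→Baseline→Monitor = 8+6+5+4 = 23 sets the makespan at 23 weeks.
Longest path through Recruit: 22 weeks (earliest finish 7, latest finish 8).
So Recruit can slip 8 − 7 = 1 week.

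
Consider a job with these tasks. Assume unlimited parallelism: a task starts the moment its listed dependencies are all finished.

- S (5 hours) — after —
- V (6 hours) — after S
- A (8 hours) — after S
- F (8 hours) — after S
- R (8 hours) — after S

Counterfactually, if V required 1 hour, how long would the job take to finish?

13

As given, the longest chain is S→A = 5+8 = 13, so the finish is 13 hours.
V has 2 hours of float (longest path through it is 11).
That remains the longest chain; total 13 hours.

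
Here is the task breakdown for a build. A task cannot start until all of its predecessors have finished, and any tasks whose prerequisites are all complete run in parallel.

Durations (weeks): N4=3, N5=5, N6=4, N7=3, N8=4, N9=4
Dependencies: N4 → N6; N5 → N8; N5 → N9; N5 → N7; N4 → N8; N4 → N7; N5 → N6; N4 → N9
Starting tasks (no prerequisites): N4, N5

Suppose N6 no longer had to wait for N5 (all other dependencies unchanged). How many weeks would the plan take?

Original critical path: N5→N6 = 5+4 = 9 ⇒ 9 weeks.
Without N5→N6, N6's earliest start moves from 5 to 3.
New critical path: N5→N8 = 5+4 = 9 ⇒ 9 weeks.

9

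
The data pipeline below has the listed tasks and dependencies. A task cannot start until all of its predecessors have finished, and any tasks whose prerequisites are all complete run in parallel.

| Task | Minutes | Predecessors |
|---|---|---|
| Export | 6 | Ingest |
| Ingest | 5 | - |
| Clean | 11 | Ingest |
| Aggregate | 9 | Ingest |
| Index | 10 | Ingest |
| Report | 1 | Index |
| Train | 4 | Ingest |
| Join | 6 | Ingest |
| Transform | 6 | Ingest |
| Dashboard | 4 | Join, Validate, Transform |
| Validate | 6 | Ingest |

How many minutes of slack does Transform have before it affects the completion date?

1

Critical path: Ingest→Clean = 5+11 = 16, so the finish is 16 minutes.
Longest path through Transform: 15 minutes (earliest finish 11, latest finish 12).
Slack of Transform = 6 − 5 = 1 minute.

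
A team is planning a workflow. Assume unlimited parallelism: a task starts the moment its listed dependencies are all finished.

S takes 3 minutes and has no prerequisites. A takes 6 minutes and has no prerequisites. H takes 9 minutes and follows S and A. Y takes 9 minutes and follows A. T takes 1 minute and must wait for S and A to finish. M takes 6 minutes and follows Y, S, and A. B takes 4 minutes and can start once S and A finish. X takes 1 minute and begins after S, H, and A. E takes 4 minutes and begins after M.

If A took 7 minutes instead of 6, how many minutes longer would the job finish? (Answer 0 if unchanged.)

Actual critical path: A→Y→M→E = 6+9+6+4 = 25 ⇒ 25 minutes.
Since A is critical, the +1 change carries straight to that chain (now 26 minutes).
No other chain overtakes it, so the finish is 26 minutes.
Change in finish: 26 − 25 = +1 minutes.

1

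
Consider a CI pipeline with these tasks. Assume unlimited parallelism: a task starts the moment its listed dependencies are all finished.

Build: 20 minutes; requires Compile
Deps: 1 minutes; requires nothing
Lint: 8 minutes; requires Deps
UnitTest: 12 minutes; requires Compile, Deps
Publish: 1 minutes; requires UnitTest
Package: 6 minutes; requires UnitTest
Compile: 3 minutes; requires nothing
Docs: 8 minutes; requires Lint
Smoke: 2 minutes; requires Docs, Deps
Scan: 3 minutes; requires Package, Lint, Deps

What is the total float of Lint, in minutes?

5

The longest chain is Compile→UnitTest→Package→Scan = 3+12+6+3 = 24; overall finish 24 minutes.
Lint finishes as early as 9 and must finish by 14.
Slack of Lint = 6 − 1 = 5 minutes.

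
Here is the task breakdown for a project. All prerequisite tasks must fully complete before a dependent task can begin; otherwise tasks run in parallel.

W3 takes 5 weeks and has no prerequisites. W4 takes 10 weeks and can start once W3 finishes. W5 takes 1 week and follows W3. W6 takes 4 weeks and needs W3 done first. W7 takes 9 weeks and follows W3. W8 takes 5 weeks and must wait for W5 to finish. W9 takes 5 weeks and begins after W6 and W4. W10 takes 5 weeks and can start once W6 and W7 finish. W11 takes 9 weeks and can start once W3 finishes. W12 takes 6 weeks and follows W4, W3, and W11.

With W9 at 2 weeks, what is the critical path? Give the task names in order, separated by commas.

W3, W4, W12

The binding path is W3→W4→W12 = 5+10+6 = 21; finish at 21 weeks.
W9 is off the critical path — its longest chain is 20 weeks, giving 1 of slack.
That remains the longest chain; total 21 weeks.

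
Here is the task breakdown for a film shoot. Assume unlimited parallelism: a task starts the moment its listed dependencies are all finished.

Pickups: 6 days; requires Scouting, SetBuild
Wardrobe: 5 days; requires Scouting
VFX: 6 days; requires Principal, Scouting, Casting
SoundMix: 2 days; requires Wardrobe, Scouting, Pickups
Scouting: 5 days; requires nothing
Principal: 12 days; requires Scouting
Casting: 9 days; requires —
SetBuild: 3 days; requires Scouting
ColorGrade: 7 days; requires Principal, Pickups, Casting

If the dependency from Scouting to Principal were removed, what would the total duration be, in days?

Original critical path: Scouting→Principal→ColorGrade = 5+12+7 = 24 ⇒ 24 days.
Without Scouting→Principal, Principal's earliest start moves from 5 to 0.
New critical path: Scouting→SetBuild→Pickups→ColorGrade = 5+3+6+7 = 21 ⇒ 21 days.

21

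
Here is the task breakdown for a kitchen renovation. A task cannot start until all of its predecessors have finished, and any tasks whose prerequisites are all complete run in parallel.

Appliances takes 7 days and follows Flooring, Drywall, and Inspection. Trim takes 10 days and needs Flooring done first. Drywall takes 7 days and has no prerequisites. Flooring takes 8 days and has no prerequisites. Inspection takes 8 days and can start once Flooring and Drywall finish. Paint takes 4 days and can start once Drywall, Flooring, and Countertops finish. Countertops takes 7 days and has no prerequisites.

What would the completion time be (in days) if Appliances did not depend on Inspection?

18

Original critical path: Flooring→Inspection→Appliances = 8+8+7 = 23 ⇒ 23 days.
Without Inspection→Appliances, Appliances's earliest start moves from 16 to 8.
After: Flooring→Trim = 8+10 = 18 → 18 days.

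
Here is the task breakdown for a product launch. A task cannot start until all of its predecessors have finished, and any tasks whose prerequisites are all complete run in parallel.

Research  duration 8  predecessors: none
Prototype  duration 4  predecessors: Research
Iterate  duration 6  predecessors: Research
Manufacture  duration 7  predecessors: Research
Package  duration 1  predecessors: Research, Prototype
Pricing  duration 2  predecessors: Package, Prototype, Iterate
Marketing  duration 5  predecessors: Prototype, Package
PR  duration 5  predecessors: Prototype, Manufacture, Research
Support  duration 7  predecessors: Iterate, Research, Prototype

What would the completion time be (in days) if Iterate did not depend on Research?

20

With the dependency in place, Research→Iterate→Support = 8+6+7 = 21 sets the finish at 21 days.
Without Research→Iterate, Iterate's earliest start moves from 8 to 0.
New critical path: Research→Manufacture→PR = 8+7+5 = 20 ⇒ 20 days.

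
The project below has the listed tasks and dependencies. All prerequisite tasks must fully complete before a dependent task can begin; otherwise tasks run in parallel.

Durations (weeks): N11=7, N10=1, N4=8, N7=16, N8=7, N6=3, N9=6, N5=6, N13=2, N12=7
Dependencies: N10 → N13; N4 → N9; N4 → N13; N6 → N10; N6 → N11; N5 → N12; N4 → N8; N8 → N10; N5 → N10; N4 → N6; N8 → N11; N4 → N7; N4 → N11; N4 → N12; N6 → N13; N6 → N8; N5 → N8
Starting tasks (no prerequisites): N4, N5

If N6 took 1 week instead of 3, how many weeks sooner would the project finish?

Actual critical path: N4→N6→N8→N11 = 8+3+7+7 = 25 ⇒ 25 weeks.
N6 is on the critical path; changing it to 1 makes that path 23 weeks.
Now N4→N7 = 8+16 = 24 is longest, so the finish becomes 24 weeks.
Change in finish: 24 − 25 = -1 weeks.

1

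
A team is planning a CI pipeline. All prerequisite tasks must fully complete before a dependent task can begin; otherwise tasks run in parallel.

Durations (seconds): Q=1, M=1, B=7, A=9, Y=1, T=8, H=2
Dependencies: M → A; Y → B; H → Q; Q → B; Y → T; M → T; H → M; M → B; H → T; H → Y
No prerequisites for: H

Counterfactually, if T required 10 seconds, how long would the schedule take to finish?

Critical path before the change: H→M→A = 2+1+9 = 12 giving 12 seconds.
T has 1 second of float (longest path through it is 11).
The binding chain switches to H→Y→T = 2+1+10 = 13; finish 13 seconds.

13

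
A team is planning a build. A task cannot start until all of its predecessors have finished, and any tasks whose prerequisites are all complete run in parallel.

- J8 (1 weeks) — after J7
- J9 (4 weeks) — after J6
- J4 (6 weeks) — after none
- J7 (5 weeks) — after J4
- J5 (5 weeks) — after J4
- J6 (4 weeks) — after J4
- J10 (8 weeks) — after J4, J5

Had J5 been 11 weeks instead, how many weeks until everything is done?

As given, the longest chain is J4→J5→J10 = 6+5+8 = 19, so the finish is 19 weeks.
J5 lies on that path, so at 11 weeks the path becomes 25 weeks.
The critical path is still J4→J5→J10; finish is now 25 weeks.

25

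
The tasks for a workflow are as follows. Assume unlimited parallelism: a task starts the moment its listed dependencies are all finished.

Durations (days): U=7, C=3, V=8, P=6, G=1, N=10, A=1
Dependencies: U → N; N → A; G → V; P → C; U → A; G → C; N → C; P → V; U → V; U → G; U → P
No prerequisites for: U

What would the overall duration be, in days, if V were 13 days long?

26

Baseline: U→P→V = 7+6+8 = 21 → 21 days.
Since V is critical, the +5 change carries straight to that chain (now 26 days).
No other chain overtakes it, so the finish is 26 days.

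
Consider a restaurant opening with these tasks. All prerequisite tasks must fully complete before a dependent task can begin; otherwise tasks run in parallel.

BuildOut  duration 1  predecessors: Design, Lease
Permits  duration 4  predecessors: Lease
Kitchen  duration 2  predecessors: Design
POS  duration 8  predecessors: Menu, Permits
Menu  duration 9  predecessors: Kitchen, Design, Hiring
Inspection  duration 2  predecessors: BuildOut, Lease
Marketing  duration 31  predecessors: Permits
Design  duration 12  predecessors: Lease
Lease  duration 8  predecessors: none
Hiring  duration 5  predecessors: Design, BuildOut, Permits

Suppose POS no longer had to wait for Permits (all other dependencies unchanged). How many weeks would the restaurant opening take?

Before: longest chain Lease→Permits→Marketing = 8+4+31 = 43, finish 43.
Dropping Permits→POS doesn't change POS's earliest start (35); another predecessor still binds.
The longest chain is now Lease→Permits→Marketing = 8+4+31 = 43, so the restaurant opening takes 43 weeks.

43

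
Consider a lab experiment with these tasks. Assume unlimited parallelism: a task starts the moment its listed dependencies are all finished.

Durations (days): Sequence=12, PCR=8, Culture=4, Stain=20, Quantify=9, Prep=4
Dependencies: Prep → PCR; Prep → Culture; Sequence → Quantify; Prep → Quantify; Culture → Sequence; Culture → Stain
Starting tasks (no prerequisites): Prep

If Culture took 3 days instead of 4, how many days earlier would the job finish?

1

As given, the longest chain is Prep→Culture→Sequence→Quantify = 4+4+12+9 = 29, so the finish is 29 days.
Culture is on the critical path; changing it to 3 makes that path 28 days.
That remains the longest chain; total 28 days.
Change in finish: 28 − 29 = -1 days.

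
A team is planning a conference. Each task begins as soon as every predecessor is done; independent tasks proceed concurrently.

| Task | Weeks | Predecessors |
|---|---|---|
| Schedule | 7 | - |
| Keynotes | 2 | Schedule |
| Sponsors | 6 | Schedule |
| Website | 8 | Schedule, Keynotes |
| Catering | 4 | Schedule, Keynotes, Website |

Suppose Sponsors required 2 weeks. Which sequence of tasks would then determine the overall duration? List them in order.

Actual critical path: Schedule→Keynotes→Website→Catering = 7+2+8+4 = 21 ⇒ 21 weeks.
The longest path through Sponsors is only 13 weeks, so Sponsors has float 8.
No other chain overtakes it, so the finish is 21 weeks.

Schedule, Keynotes, Website, Catering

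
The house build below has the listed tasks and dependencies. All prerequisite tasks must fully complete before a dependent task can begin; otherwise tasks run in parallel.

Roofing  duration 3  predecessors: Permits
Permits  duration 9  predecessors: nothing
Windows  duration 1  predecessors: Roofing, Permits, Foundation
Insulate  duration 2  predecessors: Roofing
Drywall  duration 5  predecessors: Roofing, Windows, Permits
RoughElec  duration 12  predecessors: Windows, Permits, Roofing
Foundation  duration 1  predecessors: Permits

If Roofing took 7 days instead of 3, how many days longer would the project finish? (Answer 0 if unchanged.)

The binding path is Permits→Roofing→Windows→RoughElec = 9+3+1+12 = 25; finish at 25 days.
Roofing lies on that path, so at 7 days the path becomes 29 days.
The critical path is still Permits→Roofing→Windows→RoughElec; finish is now 29 days.
Change in finish: 29 − 25 = +4 days.

4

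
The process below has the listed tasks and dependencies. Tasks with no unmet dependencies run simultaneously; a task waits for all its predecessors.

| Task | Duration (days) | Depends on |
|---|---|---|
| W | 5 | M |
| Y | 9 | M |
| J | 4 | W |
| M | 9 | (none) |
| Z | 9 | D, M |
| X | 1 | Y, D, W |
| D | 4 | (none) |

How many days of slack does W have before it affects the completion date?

Critical path: M→Y→X = 9+9+1 = 19, so the finish is 19 days.
Longest path through W: 18 days (earliest finish 14, latest finish 15).
Slack of W = 10 − 9 = 1 day.

1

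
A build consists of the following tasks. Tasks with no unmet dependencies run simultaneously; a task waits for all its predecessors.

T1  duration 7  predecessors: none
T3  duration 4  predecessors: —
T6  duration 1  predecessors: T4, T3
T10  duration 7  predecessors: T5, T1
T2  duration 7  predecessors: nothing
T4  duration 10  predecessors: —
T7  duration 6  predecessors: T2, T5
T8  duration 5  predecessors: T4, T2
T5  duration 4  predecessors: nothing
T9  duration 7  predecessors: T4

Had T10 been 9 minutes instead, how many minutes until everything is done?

The binding path is T4→T9 = 10+7 = 17; finish at 17 minutes.
T10 is off the critical path — its longest chain is 14 minutes, giving 3 of slack.
No other chain overtakes it, so the finish is 17 minutes.

17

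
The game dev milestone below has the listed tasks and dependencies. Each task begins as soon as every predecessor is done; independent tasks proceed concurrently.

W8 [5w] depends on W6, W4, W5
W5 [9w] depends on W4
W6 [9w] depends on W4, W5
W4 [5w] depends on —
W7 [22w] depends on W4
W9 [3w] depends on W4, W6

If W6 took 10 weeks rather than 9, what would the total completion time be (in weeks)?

29

As given, the longest chain is W4→W5→W6→W8 = 5+9+9+5 = 28, so the finish is 28 weeks.
Since W6 is critical, the +1 change carries straight to that chain (now 29 weeks).
The critical path is still W4→W5→W6→W8; finish is now 29 weeks.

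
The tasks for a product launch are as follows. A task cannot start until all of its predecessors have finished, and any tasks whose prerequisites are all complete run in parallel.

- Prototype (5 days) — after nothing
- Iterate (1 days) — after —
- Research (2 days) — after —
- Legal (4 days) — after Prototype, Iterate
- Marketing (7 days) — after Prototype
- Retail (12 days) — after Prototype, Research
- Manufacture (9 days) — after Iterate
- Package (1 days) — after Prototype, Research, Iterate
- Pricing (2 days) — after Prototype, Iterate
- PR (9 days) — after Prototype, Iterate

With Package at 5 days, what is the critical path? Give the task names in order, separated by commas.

Prototype, Retail

The binding path is Prototype→Retail = 5+12 = 17; finish at 17 days.
Package is off the critical path — its longest chain is 6 days, giving 11 of slack.
That remains the longest chain; total 17 days.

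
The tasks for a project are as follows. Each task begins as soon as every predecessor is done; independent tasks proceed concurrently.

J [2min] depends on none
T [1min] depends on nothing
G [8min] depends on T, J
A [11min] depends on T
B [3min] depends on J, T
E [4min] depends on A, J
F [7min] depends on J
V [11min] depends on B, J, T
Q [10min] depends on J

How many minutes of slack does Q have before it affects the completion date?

Critical path: J→B→V = 2+3+11 = 16, so the finish is 16 minutes.
Q finishes as early as 12 and must finish by 16.
Slack of Q = 6 − 2 = 4 minutes.

4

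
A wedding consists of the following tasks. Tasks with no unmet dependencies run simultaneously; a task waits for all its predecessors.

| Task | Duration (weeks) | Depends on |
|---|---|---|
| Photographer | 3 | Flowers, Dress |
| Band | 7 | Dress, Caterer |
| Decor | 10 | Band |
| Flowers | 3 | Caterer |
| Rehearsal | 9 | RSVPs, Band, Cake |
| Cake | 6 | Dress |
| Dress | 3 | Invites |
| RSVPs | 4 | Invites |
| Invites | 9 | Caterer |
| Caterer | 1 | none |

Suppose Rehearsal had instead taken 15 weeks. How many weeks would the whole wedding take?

The binding path is Caterer→Invites→Dress→Band→Decor = 1+9+3+7+10 = 30; finish at 30 weeks.
Rehearsal is off the critical path — its longest chain is 29 weeks, giving 1 of slack.
Now Caterer→Invites→Dress→Band→Rehearsal = 1+9+3+7+15 = 35 is longest, so the finish becomes 35 weeks.

35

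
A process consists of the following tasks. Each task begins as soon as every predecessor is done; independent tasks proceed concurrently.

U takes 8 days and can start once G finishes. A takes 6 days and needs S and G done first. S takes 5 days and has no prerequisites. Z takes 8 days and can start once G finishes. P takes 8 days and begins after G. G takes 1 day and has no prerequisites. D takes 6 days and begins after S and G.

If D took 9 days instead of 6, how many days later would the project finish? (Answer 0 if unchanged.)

As given, the longest chain is S→D = 5+6 = 11, so the finish is 11 days.
D lies on that path, so at 9 days the path becomes 14 days.
The critical path is still S→D; finish is now 14 days.
Change in finish: 14 − 11 = +3 days.

3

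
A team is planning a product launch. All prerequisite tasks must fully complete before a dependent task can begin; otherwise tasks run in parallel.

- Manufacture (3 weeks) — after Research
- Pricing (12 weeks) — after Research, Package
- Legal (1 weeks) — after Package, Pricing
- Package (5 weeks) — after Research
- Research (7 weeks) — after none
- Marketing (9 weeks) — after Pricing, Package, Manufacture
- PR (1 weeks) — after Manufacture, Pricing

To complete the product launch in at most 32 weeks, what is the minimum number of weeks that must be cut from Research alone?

1

Current finish: 33 weeks; target: 32.
Research is on every critical path, so each week cut from Research cuts the finish by one (this holds down to a finish of 27).
Need 33 − 32 = 1 week off Research → Research becomes 6 weeks, finish becomes 32.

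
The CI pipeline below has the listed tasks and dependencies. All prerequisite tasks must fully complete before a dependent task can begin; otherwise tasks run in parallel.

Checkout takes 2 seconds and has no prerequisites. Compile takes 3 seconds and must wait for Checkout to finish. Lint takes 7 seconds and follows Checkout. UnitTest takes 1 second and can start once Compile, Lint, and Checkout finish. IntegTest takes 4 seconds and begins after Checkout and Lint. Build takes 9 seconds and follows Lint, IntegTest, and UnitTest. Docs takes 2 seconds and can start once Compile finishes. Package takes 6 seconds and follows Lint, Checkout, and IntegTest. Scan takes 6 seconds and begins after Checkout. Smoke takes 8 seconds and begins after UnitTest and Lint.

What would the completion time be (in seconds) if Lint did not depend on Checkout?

Original critical path: Checkout→Lint→IntegTest→Build = 2+7+4+9 = 22 ⇒ 22 seconds.
Without Checkout→Lint, Lint's earliest start moves from 2 to 0.
New critical path: Lint→IntegTest→Build = 7+4+9 = 20 ⇒ 20 seconds.

20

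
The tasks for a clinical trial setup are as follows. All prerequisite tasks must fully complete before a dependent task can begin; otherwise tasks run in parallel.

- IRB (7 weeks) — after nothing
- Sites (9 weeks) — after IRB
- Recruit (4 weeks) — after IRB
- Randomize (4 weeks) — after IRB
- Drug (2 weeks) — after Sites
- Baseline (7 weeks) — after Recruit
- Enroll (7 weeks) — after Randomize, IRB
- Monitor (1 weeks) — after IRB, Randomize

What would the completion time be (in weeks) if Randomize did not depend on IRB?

Before: longest chain IRB→Sites→Drug = 7+9+2 = 18, finish 18.
Without IRB→Randomize, Randomize's earliest start moves from 7 to 0.
New critical path: IRB→Sites→Drug = 7+9+2 = 18 ⇒ 18 weeks.

18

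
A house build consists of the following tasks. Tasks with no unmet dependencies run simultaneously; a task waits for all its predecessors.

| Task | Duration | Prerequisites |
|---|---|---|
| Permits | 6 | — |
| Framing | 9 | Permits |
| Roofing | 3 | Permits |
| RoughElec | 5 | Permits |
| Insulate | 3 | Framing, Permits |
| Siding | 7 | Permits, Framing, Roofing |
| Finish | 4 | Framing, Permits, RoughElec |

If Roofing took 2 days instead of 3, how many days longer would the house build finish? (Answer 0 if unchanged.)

As given, the longest chain is Permits→Framing→Siding = 6+9+7 = 22, so the finish is 22 days.
The longest path through Roofing is only 16 days, so Roofing has float 6.
The critical path is still Permits→Framing→Siding; finish is now 22 days.
Change in finish: 22 − 22 = +0 days.

0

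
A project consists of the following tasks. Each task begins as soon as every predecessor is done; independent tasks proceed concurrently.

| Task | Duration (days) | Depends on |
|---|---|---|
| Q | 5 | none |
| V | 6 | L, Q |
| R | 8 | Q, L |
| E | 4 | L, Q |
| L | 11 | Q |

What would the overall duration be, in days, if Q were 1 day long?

Critical path before the change: Q→L→R = 5+11+8 = 24 giving 24 days.
Since Q is critical, the -4 change carries straight to that chain (now 20 days).
The critical path is still Q→L→R; finish is now 20 days.

20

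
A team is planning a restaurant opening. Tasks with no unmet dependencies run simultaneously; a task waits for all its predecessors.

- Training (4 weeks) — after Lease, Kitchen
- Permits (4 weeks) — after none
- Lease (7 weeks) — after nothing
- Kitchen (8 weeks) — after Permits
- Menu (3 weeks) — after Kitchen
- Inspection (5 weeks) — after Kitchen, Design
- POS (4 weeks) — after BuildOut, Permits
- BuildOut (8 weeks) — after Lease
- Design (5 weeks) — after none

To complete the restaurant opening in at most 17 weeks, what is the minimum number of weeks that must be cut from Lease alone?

2

Current finish: 19 weeks; target: 17.
Lease is on every critical path, so each week cut from Lease cuts the finish by one (this holds down to a finish of 17).
Need 19 − 17 = 2 weeks off Lease → Lease becomes 5 weeks, finish becomes 17.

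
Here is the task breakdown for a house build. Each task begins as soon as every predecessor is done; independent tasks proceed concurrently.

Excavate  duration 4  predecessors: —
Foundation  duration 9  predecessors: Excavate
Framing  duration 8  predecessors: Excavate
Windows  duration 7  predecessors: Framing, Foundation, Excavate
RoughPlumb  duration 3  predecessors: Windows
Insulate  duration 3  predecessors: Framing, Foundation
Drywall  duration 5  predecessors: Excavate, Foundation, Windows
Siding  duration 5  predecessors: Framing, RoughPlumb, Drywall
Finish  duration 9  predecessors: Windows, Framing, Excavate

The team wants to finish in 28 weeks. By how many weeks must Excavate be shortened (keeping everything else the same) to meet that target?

Current finish: 30 weeks; target: 28.
Excavate is on every critical path, so each week cut from Excavate cuts the finish by one (this holds down to a finish of 27).
Need 30 − 28 = 2 weeks off Excavate → Excavate becomes 2 weeks, finish becomes 28.

2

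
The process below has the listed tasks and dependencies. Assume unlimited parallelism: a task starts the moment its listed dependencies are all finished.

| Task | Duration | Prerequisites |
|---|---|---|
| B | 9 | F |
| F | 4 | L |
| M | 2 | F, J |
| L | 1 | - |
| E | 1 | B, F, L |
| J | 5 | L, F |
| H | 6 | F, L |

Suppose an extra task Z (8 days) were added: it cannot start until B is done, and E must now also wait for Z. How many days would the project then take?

Originally the project takes 15 days.
With Z inserted, E now waits for max(B, F, L, Z).
New critical path: L→F→B→Z→E = 1+4+9+8+1 = 23 ⇒ 23 days.

23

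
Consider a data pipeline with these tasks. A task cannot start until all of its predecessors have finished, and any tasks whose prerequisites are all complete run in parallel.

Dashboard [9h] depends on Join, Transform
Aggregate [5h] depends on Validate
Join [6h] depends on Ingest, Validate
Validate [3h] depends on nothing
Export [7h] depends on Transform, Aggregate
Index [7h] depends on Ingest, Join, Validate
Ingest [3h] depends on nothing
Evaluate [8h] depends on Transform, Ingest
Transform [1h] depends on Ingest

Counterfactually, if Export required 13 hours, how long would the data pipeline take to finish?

Baseline: Ingest→Join→Dashboard = 3+6+9 = 18 → 18 hours.
Export has 3 hours of float (longest path through it is 15).
Now Validate→Aggregate→Export = 3+5+13 = 21 is longest, so the finish becomes 21 hours.

21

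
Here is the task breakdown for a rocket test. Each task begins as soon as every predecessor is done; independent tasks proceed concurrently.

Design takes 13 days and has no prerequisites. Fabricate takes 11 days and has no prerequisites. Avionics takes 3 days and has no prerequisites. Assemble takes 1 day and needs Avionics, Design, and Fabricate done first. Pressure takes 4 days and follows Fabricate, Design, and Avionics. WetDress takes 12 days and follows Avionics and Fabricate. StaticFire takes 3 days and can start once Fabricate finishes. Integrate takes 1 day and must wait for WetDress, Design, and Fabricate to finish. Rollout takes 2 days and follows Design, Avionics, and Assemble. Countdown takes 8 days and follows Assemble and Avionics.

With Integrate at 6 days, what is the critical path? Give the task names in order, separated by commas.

As given, the longest chain is Fabricate→WetDress→Integrate = 11+12+1 = 24, so the finish is 24 days.
Integrate lies on that path, so at 6 days the path becomes 29 days.
That remains the longest chain; total 29 days.

Fabricate, WetDress, Integrate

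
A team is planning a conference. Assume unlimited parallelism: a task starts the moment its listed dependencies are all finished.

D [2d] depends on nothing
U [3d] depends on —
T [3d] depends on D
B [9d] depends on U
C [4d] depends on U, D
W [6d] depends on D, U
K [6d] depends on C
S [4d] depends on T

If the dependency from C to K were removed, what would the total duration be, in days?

12

Before: longest chain U→C→K = 3+4+6 = 13, finish 13.
Without C→K, K's earliest start moves from 7 to 0.
The longest chain is now U→B = 3+9 = 12, so the schedule takes 12 days.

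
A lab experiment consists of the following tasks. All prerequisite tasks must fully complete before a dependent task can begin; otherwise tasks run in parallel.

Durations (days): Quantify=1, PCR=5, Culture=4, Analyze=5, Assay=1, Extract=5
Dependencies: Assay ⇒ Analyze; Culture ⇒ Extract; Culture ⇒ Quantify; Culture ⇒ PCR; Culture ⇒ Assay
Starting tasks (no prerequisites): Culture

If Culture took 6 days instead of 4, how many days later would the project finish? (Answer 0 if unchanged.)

The binding path is Culture→Assay→Analyze = 4+1+5 = 10; finish at 10 days.
Culture lies on that path, so at 6 days the path becomes 12 days.
No other chain overtakes it, so the finish is 12 days.
Change in finish: 12 − 10 = +2 days.

2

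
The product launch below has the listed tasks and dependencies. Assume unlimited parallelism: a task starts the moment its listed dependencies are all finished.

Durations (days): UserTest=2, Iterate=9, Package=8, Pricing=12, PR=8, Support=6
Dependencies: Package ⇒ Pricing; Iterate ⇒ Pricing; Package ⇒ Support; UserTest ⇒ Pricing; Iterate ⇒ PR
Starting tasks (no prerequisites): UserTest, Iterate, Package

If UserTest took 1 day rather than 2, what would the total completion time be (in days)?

As given, the longest chain is Iterate→Pricing = 9+12 = 21, so the finish is 21 days.
UserTest has 7 days of float (longest path through it is 14).
No other chain overtakes it, so the finish is 21 days.

21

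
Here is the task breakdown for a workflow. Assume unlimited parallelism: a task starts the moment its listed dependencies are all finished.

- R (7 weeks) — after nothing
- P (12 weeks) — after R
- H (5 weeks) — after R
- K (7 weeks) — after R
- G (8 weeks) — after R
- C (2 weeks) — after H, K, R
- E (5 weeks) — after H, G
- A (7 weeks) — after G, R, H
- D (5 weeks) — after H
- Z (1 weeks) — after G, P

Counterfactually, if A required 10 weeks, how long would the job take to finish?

25

Actual critical path: R→G→A = 7+8+7 = 22 ⇒ 22 weeks.
A is on the critical path; changing it to 10 makes that path 25 weeks.
No other chain overtakes it, so the finish is 25 weeks.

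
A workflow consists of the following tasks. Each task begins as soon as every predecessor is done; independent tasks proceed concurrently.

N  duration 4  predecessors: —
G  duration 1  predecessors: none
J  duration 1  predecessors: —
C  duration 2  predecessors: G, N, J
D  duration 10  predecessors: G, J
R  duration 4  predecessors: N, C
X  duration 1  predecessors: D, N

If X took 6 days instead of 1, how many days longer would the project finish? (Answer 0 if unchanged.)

Actual critical path: G→D→X = 1+10+1 = 12 ⇒ 12 days.
X lies on that path, so at 6 days the path becomes 17 days.
No other chain overtakes it, so the finish is 17 days.
Change in finish: 17 − 12 = +5 days.

5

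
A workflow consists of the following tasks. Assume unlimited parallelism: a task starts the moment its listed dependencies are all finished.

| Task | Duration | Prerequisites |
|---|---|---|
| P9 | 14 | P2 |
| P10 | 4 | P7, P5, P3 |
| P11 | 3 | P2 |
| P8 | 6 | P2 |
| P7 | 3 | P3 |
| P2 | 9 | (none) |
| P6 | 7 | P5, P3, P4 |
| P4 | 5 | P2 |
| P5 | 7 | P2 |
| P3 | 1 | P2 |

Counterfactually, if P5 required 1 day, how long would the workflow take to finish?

As given, the longest chain is P2→P5→P6 = 9+7+7 = 23, so the finish is 23 days.
P5 lies on that path, so at 1 day the path becomes 17 days.
The binding chain switches to P2→P9 = 9+14 = 23; finish 23 days.

23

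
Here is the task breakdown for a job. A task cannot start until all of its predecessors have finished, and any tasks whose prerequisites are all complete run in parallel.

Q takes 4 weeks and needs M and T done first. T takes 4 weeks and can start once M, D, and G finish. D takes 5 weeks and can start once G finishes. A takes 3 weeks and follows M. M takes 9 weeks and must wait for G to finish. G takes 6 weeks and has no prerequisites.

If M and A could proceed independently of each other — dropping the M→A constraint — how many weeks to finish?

Before: longest chain G→M→T→Q = 6+9+4+4 = 23, finish 23.
Without M→A, A's earliest start moves from 15 to 0.
New critical path: G→M→T→Q = 6+9+4+4 = 23 ⇒ 23 weeks.

23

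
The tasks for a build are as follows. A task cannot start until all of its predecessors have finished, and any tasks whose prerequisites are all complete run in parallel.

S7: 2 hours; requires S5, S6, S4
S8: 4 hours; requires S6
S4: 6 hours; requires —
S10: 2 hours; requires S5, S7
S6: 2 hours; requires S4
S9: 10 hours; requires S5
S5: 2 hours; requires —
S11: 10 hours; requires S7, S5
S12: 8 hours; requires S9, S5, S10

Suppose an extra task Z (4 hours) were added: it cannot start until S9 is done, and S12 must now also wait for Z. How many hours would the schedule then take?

Originally the schedule takes 20 hours.
With Z inserted, S12 now waits for max(S9, S5, S10, Z).
New critical path: S5→S9→Z→S12 = 2+10+4+8 = 24 ⇒ 24 hours.

24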